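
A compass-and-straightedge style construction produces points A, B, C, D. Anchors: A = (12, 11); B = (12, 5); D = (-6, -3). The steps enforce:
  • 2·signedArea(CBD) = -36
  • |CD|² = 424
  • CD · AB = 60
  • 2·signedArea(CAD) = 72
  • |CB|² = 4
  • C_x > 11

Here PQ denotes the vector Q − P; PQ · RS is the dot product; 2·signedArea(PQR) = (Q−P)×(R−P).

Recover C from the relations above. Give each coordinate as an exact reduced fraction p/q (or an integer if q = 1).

1. C_x = 12  [2·signedArea(CAD) = 72 ∩ CD · AB = 60]
2. C_y = 7  [2·signedArea(CAD) = 72 ∩ CD · AB = 60]
   → C = (12, 7)

C = (12, 7)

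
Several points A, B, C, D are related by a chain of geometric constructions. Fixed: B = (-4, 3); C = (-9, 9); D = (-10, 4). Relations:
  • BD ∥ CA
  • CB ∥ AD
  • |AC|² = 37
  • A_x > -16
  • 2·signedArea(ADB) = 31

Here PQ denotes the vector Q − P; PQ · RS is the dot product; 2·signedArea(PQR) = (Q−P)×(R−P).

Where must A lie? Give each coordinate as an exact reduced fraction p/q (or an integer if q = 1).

A = (-15, 10)

1. A_x = -15  [CB ∥ AD ∩ BD ∥ CA]
2. A_y = 10  [CB ∥ AD ∩ BD ∥ CA]
   → A = (-15, 10)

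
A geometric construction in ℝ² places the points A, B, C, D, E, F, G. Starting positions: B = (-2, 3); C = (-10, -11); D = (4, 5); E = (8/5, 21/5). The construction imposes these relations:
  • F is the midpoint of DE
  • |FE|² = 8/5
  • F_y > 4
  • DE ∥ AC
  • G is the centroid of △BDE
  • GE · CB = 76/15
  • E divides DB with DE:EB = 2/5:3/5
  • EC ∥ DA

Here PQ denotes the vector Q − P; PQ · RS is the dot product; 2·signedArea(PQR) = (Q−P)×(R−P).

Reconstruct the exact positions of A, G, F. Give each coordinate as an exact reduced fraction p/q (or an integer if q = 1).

1. A_x = -38/5  [DE ∥ AC ∩ EC ∥ DA]
2. A_y = -51/5  [DE ∥ AC ∩ EC ∥ DA]
   → A = (-38/5, -51/5)
3. G_x = 6/5  [G is the centroid of △BDE]
4. G_y = 61/15  [G is the centroid of △BDE]
   → G = (6/5, 61/15)
5. F_x = 14/5  [F is the midpoint of DE]
6. F_y = 23/5  [F is the midpoint of DE]
   → F = (14/5, 23/5)

A = (-38/5, -51/5)
F = (14/5, 23/5)
G = (6/5, 61/15)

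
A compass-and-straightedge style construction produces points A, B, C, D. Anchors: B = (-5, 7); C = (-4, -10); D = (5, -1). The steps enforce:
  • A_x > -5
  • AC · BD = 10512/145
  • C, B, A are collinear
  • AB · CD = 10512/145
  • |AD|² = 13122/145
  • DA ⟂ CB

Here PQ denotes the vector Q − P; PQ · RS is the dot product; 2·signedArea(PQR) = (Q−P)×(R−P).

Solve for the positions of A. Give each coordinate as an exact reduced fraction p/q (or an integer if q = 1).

1. A_x = -652/145  [C, B, A are collinear ∩ DA ⟂ CB]
2. A_y = -226/145  [C, B, A are collinear ∩ DA ⟂ CB]
   → A = (-652/145, -226/145)

A = (-652/145, -226/145)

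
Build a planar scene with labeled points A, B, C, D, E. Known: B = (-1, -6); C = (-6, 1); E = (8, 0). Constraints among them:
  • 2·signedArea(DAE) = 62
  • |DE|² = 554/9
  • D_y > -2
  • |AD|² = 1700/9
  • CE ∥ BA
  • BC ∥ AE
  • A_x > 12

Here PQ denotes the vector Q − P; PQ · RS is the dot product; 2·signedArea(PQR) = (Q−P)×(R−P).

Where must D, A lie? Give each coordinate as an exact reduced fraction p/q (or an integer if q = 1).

1. A_x = 13  [BC ∥ AE ∩ CE ∥ BA]
2. A_y = -7  [BC ∥ AE ∩ CE ∥ BA]
   → A = (13, -7)
3. D_x = 1/3  [line -7·x + -5·y + -6 = 0 ∩ |DE|² = 554/9]
4. D_y = -5/3  [line -7·x + -5·y + -6 = 0 ∩ |DE|² = 554/9]
   → D = (1/3, -5/3)

A = (13, -7)
D = (1/3, -5/3)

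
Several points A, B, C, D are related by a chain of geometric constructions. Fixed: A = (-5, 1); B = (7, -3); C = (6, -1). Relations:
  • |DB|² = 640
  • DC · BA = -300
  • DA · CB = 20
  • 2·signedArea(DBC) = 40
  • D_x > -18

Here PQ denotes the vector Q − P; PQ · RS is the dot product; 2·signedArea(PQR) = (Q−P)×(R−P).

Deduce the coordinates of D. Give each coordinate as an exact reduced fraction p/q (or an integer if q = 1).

D = (-17, 5)

1. D_x = -17  [DA · CB = 20 ∩ DC · BA = -300]
2. D_y = 5  [DA · CB = 20 ∩ DC · BA = -300]
   → D = (-17, 5)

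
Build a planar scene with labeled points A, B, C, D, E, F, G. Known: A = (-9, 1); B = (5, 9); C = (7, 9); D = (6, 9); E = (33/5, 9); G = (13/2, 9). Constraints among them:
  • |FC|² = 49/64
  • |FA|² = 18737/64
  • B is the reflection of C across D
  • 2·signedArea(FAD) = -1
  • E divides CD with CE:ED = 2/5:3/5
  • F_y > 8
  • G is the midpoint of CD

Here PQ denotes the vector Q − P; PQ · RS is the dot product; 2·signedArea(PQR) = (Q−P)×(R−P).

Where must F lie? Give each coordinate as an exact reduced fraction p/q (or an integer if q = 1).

1. F_x = 49/8  [line -8·x + 15·y + -86 = 0 ∩ |FA|² = 18737/64]
2. F_y = 9  [line -8·x + 15·y + -86 = 0 ∩ |FA|² = 18737/64]
   → F = (49/8, 9)

F = (49/8, 9)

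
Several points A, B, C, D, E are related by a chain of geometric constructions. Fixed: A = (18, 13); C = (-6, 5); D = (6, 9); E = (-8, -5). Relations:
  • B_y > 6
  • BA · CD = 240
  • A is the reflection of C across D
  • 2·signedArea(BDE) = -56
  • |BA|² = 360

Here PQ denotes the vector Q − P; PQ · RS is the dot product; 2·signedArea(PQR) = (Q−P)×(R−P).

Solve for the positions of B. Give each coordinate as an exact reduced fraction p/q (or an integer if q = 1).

B = (0, 7)

1. B_x = 0  [BA · CD = 240 ∩ 2·signedArea(BDE) = -56]
2. B_y = 7  [BA · CD = 240 ∩ 2·signedArea(BDE) = -56]
   → B = (0, 7)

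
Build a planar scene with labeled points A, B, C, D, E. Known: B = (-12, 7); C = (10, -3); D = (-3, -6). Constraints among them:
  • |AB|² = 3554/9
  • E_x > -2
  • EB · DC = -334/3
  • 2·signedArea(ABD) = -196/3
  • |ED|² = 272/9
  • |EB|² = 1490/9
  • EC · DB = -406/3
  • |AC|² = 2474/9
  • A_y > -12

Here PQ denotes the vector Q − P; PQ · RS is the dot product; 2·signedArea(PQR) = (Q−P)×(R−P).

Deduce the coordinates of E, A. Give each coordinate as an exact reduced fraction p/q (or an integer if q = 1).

1. E_x = -5/3  [EC · DB = -406/3 ∩ EB · DC = -334/3]
2. E_y = -2/3  [EC · DB = -406/3 ∩ EB · DC = -334/3]
   → E = (-5/3, -2/3)
3. A_x = -13/3  [line 13·x + 9·y + 475/3 = 0 ∩ |AC|² = 2474/9]
4. A_y = -34/3  [line 13·x + 9·y + 475/3 = 0 ∩ |AC|² = 2474/9]
   → A = (-13/3, -34/3)

A = (-13/3, -34/3)
E = (-5/3, -2/3)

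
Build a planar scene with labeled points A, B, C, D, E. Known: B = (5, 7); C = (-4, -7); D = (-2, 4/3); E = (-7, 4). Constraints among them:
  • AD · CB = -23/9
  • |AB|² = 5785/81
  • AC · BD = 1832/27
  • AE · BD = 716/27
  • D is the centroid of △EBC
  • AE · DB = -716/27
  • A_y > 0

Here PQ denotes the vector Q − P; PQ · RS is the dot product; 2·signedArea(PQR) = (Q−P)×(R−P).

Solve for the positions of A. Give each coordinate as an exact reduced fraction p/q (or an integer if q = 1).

1. A_x = -1/3  [AC · BD = 1832/27 ∩ AD · CB = -23/9]
2. A_y = 4/9  [AC · BD = 1832/27 ∩ AD · CB = -23/9]
   → A = (-1/3, 4/9)

A = (-1/3, 4/9)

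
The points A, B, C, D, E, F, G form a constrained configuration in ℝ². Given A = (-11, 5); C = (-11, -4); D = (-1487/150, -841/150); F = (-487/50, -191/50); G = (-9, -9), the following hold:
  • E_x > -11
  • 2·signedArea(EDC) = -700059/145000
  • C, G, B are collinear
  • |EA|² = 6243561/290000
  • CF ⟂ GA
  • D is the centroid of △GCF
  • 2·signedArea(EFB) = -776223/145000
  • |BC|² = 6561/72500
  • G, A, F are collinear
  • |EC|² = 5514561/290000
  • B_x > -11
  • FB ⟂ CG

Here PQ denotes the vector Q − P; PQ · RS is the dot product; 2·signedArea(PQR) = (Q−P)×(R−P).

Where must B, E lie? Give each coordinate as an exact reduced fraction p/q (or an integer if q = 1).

1. B_x = -7894/725  [C, G, B are collinear ∩ FB ⟂ CG]
2. B_y = -1241/290  [C, G, B are collinear ∩ FB ⟂ CG]
   → B = (-7894/725, -1241/290)
3. E_x = -15869/1450  [2·signedArea(EFB) = -776223/145000 ∩ 2·signedArea(EDC) = -700059/145000]
4. E_y = 209/580  [2·signedArea(EFB) = -776223/145000 ∩ 2·signedArea(EDC) = -700059/145000]
   → E = (-15869/1450, 209/580)

B = (-7894/725, -1241/290)
E = (-15869/1450, 209/580)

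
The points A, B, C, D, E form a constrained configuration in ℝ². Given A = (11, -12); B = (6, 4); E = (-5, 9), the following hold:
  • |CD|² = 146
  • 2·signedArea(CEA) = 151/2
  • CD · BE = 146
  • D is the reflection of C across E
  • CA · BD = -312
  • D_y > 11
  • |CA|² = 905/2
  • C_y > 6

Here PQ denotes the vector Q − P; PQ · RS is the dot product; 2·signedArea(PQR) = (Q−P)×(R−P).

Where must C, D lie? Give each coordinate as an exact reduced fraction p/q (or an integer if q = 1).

C = (1/2, 13/2)
D = (-21/2, 23/2)

1. C_x = 1/2  [line 21·x + 16·y + -229/2 = 0 ∩ |CA|² = 905/2]
2. C_y = 13/2  [line 21·x + 16·y + -229/2 = 0 ∩ |CA|² = 905/2]
   → C = (1/2, 13/2)
3. D_x = -21/2  [CD · BE = 146 ∩ D is the reflection of C across E]
4. D_y = 23/2  [CD · BE = 146 ∩ D is the reflection of C across E]
   → D = (-21/2, 23/2)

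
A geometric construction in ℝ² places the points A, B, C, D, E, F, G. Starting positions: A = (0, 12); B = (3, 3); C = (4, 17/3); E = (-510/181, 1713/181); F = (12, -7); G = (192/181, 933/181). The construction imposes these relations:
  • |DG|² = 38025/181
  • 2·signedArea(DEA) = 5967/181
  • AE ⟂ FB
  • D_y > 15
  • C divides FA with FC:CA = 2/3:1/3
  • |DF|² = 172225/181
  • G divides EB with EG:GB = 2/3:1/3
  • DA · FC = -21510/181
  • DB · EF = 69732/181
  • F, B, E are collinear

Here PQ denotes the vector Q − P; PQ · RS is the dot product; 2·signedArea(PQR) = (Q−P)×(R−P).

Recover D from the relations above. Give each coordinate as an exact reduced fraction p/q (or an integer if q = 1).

1. D_x = -1563/181  [DB · EF = 69732/181 ∩ DA · FC = -21510/181]
2. D_y = 2883/181  [DB · EF = 69732/181 ∩ DA · FC = -21510/181]
   → D = (-1563/181, 2883/181)

D = (-1563/181, 2883/181)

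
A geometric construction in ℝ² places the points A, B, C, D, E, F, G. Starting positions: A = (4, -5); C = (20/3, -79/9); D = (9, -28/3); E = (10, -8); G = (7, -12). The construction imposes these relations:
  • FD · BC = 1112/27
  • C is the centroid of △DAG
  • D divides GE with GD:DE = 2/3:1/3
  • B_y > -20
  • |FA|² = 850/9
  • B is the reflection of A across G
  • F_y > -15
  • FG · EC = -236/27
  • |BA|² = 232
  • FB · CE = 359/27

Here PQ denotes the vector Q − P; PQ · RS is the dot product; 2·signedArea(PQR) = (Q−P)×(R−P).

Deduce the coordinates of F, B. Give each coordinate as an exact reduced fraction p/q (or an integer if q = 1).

B = (10, -19)
F = (5, -44/3)

1. B_x = 10  [B is the reflection of A across G]
2. B_y = -19  [B is the reflection of A across G]
   → B = (10, -19)
3. F_x = 5  [FG · EC = -236/27 ∩ FD · BC = 1112/27]
4. F_y = -44/3  [FG · EC = -236/27 ∩ FD · BC = 1112/27]
   → F = (5, -44/3)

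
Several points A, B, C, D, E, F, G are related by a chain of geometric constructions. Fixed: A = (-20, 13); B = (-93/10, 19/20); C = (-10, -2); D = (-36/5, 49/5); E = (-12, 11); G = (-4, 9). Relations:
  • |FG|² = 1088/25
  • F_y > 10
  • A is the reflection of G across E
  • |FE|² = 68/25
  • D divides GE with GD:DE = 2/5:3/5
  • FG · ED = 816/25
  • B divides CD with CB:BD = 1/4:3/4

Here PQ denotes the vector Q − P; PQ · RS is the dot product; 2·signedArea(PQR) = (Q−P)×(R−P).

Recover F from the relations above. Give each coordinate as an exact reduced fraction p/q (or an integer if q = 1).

F = (-52/5, 53/5)

1. F_x = -52/5  [line -24/5·x + 6/5·y + -1566/25 = 0 ∩ |FE|² = 68/25]
2. F_y = 53/5  [line -24/5·x + 6/5·y + -1566/25 = 0 ∩ |FE|² = 68/25]
   → F = (-52/5, 53/5)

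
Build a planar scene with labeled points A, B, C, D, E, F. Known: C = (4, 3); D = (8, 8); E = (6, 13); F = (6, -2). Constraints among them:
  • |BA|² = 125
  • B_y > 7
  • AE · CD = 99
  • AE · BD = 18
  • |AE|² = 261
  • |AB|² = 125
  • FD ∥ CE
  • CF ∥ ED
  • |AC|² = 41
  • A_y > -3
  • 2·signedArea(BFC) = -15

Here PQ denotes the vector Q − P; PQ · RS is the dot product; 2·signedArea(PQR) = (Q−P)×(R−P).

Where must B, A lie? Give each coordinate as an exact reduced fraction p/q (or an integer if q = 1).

A = (0, -2)
B = (5, 8)

1. A_x = 0  [line -4·x + -5·y + -10 = 0 ∩ |AC|² = 41]
2. A_y = -2  [line -4·x + -5·y + -10 = 0 ∩ |AC|² = 41]
   → A = (0, -2)
3. B_x = 5  [2·signedArea(BFC) = -15 ∩ AE · BD = 18]
4. B_y = 8  [2·signedArea(BFC) = -15 ∩ AE · BD = 18]
   → B = (5, 8)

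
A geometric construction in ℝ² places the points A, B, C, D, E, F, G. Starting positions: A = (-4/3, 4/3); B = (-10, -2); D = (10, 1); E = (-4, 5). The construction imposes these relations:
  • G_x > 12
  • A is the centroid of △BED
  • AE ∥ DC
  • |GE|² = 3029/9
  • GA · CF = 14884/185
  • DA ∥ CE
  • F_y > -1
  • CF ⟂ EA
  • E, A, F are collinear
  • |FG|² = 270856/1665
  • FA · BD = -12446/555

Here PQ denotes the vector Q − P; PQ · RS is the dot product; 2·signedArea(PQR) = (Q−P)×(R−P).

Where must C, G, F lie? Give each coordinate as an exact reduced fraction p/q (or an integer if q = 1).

C = (22/3, 14/3)
F = (44/555, -338/555)
G = (38/3, -8/3)

1. C_x = 22/3  [DA ∥ CE ∩ AE ∥ DC]
2. C_y = 14/3  [DA ∥ CE ∩ AE ∥ DC]
   → C = (22/3, 14/3)
3. F_x = 44/555  [E, A, F are collinear ∩ CF ⟂ EA]
4. F_y = -338/555  [E, A, F are collinear ∩ CF ⟂ EA]
   → F = (44/555, -338/555)
5. G_x = 38/3  [line 1342/185·x + 976/185·y + -14396/185 = 0 ∩ |GE|² = 3029/9]
6. G_y = -8/3  [line 1342/185·x + 976/185·y + -14396/185 = 0 ∩ |GE|² = 3029/9]
   → G = (38/3, -8/3)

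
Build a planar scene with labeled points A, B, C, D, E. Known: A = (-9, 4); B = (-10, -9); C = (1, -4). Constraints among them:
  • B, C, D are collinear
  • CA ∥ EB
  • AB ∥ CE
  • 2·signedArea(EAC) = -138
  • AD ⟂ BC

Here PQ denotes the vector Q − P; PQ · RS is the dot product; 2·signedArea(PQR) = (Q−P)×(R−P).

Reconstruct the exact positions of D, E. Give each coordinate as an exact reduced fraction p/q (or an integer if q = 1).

D = (-312/73, -467/73)
E = (0, -17)

1. D_x = -312/73  [B, C, D are collinear ∩ AD ⟂ BC]
2. D_y = -467/73  [B, C, D are collinear ∩ AD ⟂ BC]
   → D = (-312/73, -467/73)
3. E_x = 0  [CA ∥ EB ∩ AB ∥ CE]
4. E_y = -17  [CA ∥ EB ∩ AB ∥ CE]
   → E = (0, -17)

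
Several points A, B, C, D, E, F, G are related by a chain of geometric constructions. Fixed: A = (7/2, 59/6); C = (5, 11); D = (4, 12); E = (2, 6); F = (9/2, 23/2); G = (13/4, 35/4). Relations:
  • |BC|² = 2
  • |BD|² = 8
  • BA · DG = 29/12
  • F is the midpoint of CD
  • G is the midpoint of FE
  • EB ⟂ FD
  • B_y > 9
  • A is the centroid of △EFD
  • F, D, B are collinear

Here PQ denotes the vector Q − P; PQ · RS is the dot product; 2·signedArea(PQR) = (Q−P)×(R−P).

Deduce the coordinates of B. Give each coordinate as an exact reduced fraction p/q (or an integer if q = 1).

1. B_x = 6  [F, D, B are collinear ∩ EB ⟂ FD]
2. B_y = 10  [F, D, B are collinear ∩ EB ⟂ FD]
   → B = (6, 10)

B = (6, 10)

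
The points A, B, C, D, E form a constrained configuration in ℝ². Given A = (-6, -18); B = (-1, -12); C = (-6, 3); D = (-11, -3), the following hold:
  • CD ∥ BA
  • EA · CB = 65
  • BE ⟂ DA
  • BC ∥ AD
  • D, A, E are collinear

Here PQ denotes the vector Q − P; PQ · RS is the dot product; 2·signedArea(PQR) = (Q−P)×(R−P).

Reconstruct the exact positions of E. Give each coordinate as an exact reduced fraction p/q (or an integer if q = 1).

E = (-73/10, -141/10)

1. E_x = -73/10  [D, A, E are collinear ∩ BE ⟂ DA]
2. E_y = -141/10  [D, A, E are collinear ∩ BE ⟂ DA]
   → E = (-73/10, -141/10)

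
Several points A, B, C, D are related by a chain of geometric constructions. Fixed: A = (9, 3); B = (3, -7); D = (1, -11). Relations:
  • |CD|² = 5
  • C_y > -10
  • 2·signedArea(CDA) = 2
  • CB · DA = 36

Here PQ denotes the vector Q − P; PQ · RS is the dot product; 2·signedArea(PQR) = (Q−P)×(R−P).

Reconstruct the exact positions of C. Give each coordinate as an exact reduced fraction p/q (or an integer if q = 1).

C = (2, -9)

1. C_x = 2  [2·signedArea(CDA) = 2 ∩ CB · DA = 36]
2. C_y = -9  [2·signedArea(CDA) = 2 ∩ CB · DA = 36]
   → C = (2, -9)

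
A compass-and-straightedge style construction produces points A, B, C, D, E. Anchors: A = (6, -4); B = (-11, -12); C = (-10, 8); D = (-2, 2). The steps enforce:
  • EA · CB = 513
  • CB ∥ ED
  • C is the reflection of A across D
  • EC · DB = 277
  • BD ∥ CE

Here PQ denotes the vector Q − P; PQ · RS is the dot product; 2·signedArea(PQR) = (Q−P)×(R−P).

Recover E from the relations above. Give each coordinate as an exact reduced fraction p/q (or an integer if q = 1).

1. E_x = -1  [CB ∥ ED ∩ BD ∥ CE]
2. E_y = 22  [CB ∥ ED ∩ BD ∥ CE]
   → E = (-1, 22)

E = (-1, 22)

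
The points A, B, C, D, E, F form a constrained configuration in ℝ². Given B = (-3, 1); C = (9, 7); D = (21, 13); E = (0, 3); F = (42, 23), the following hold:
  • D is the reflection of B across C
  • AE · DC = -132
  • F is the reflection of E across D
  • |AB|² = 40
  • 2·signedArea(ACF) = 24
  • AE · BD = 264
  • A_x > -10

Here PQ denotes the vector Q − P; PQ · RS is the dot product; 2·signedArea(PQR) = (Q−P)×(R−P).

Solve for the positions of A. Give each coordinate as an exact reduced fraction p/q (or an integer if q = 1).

1. A_x = -9  [2·signedArea(ACF) = 24 ∩ AE · BD = 264]
2. A_y = -1  [2·signedArea(ACF) = 24 ∩ AE · BD = 264]
   → A = (-9, -1)

A = (-9, -1)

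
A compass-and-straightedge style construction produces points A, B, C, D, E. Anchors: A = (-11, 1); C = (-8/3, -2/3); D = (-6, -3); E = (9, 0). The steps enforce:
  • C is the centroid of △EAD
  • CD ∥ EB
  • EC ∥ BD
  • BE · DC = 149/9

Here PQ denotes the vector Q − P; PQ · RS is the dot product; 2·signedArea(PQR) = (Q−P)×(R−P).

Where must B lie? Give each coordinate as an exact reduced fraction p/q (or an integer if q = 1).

B = (17/3, -7/3)

1. B_x = 17/3  [EC ∥ BD ∩ CD ∥ EB]
2. B_y = -7/3  [EC ∥ BD ∩ CD ∥ EB]
   → B = (17/3, -7/3)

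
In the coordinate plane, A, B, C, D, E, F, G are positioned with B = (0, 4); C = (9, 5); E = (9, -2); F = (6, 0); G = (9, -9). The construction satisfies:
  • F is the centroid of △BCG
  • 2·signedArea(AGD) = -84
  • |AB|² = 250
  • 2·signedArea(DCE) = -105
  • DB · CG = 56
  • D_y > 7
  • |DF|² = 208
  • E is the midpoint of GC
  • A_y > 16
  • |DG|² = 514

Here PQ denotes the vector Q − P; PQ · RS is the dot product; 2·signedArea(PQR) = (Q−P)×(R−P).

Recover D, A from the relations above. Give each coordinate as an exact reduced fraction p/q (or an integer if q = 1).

A = (-9, 17)
D = (-6, 8)

1. D_x = -6  [2·signedArea(DCE) = -105 ∩ DB · CG = 56]
2. D_y = 8  [2·signedArea(DCE) = -105 ∩ DB · CG = 56]
   → D = (-6, 8)
3. A_x = -9  [line -17·x + -15·y + 102 = 0 ∩ |AB|² = 250]
4. A_y = 17  [line -17·x + -15·y + 102 = 0 ∩ |AB|² = 250]
   → A = (-9, 17)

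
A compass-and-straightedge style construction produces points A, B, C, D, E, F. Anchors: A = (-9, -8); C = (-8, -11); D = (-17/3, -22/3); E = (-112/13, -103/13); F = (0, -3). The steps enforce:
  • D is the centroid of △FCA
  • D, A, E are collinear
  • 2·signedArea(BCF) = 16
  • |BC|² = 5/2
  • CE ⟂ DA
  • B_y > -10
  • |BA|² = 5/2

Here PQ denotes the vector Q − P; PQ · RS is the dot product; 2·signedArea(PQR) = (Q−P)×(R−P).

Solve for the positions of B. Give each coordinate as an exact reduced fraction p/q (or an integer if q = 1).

1. B_x = -17/2  [line -8·x + 8·y + 8 = 0 ∩ |BC|² = 5/2]
2. B_y = -19/2  [line -8·x + 8·y + 8 = 0 ∩ |BC|² = 5/2]
   → B = (-17/2, -19/2)

B = (-17/2, -19/2)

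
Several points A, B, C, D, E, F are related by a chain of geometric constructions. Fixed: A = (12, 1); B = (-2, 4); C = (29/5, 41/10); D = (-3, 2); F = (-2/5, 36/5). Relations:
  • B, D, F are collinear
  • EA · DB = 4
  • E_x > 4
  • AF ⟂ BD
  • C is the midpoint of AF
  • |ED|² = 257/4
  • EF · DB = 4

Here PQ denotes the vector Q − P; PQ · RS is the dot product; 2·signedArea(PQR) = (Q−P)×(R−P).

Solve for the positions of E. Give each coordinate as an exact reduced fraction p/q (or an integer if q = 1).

1. E_x = 5  [line -1·x + -2·y + 10 = 0 ∩ |ED|² = 257/4]
2. E_y = 5/2  [line -1·x + -2·y + 10 = 0 ∩ |ED|² = 257/4]
   → E = (5, 5/2)

E = (5, 5/2)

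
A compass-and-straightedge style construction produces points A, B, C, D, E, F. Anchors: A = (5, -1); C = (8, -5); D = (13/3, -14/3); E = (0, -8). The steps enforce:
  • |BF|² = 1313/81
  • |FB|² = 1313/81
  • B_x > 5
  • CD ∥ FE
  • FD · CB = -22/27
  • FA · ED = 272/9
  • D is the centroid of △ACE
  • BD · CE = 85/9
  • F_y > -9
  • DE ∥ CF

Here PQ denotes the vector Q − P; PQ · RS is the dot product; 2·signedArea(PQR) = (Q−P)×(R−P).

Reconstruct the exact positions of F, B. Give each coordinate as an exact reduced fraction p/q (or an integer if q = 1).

1. F_x = 11/3  [CD ∥ FE ∩ DE ∥ CF]
2. F_y = -25/3  [CD ∥ FE ∩ DE ∥ CF]
   → F = (11/3, -25/3)
3. B_x = 50/9  [BD · CE = 85/9 ∩ FD · CB = -22/27]
4. B_y = -43/9  [BD · CE = 85/9 ∩ FD · CB = -22/27]
   → B = (50/9, -43/9)

B = (50/9, -43/9)
F = (11/3, -25/3)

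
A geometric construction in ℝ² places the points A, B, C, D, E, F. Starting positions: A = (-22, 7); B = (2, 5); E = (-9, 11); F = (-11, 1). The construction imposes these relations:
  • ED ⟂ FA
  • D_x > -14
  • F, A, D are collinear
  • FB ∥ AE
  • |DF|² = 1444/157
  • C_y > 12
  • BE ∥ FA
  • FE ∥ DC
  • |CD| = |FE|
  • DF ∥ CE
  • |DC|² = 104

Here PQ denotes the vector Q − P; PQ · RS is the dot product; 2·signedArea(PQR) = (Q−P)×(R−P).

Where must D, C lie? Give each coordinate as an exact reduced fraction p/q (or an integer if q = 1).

C = (-1831/157, 1955/157)
D = (-2145/157, 385/157)

1. D_x = -2145/157  [F, A, D are collinear ∩ ED ⟂ FA]
2. D_y = 385/157  [F, A, D are collinear ∩ ED ⟂ FA]
   → D = (-2145/157, 385/157)
3. C_x = -1831/157  [DF ∥ CE ∩ FE ∥ DC]
4. C_y = 1955/157  [DF ∥ CE ∩ FE ∥ DC]
   → C = (-1831/157, 1955/157)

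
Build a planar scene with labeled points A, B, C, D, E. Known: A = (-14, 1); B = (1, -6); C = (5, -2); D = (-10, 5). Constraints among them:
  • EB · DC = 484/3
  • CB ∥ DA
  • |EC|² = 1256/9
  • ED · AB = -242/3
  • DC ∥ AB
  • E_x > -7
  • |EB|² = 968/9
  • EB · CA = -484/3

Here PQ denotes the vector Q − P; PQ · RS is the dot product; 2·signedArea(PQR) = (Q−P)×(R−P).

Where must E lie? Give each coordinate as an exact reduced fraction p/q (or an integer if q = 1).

E = (-19/3, 4/3)

1. E_x = -19/3  [EB · CA = -484/3 ∩ ED · AB = -242/3]
2. E_y = 4/3  [EB · CA = -484/3 ∩ ED · AB = -242/3]
   → E = (-19/3, 4/3)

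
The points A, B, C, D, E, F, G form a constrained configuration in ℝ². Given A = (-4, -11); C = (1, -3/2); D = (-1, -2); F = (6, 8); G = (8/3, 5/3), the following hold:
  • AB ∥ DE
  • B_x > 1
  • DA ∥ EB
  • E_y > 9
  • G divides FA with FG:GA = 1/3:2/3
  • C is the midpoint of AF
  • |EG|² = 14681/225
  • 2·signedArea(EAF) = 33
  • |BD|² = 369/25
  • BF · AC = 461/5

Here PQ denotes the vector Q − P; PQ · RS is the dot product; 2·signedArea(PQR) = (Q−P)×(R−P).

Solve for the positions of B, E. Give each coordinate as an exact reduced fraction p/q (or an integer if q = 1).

B = (2, 2/5)
E = (5, 47/5)

1. B_x = 2  [line -5·x + -19/2·y + 69/5 = 0 ∩ |BD|² = 369/25]
2. B_y = 2/5  [line -5·x + -19/2·y + 69/5 = 0 ∩ |BD|² = 369/25]
   → B = (2, 2/5)
3. E_x = 5  [DA ∥ EB ∩ AB ∥ DE]
4. E_y = 47/5  [DA ∥ EB ∩ AB ∥ DE]
   → E = (5, 47/5)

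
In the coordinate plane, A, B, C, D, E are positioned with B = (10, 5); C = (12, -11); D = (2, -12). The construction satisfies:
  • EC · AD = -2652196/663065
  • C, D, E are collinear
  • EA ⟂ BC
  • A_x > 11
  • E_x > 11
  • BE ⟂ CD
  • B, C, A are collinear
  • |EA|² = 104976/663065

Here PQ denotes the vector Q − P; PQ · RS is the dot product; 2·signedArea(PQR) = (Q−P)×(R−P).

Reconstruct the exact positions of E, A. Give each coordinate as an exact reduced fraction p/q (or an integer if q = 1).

1. E_x = 1172/101  [C, D, E are collinear ∩ BE ⟂ CD]
2. E_y = -1115/101  [C, D, E are collinear ∩ BE ⟂ CD]
   → E = (1172/101, -1115/101)
3. A_x = 78772/6565  [B, C, A are collinear ∩ EA ⟂ BC]
4. A_y = -72151/6565  [B, C, A are collinear ∩ EA ⟂ BC]
   → A = (78772/6565, -72151/6565)

A = (78772/6565, -72151/6565)
E = (1172/101, -1115/101)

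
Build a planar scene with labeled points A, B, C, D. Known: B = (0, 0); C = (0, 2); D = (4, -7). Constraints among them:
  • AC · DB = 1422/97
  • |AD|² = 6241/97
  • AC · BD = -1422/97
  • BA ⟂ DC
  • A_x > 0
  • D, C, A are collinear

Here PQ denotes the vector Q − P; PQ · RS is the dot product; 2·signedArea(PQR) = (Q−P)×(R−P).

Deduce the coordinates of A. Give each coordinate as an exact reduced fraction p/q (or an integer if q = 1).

1. A_x = 72/97  [D, C, A are collinear ∩ BA ⟂ DC]
2. A_y = 32/97  [D, C, A are collinear ∩ BA ⟂ DC]
   → A = (72/97, 32/97)

A = (72/97, 32/97)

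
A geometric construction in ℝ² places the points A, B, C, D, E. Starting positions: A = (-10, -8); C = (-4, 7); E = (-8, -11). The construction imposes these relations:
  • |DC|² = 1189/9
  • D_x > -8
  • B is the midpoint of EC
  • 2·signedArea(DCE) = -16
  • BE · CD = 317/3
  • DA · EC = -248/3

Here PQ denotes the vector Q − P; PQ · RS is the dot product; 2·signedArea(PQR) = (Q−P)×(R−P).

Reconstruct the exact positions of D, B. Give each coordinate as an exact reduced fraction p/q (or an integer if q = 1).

1. D_x = -22/3  [2·signedArea(DCE) = -16 ∩ DA · EC = -248/3]
2. D_y = -4  [2·signedArea(DCE) = -16 ∩ DA · EC = -248/3]
   → D = (-22/3, -4)
3. B_x = -6  [B is the midpoint of EC]
4. B_y = -2  [B is the midpoint of EC]
   → B = (-6, -2)

B = (-6, -2)
D = (-22/3, -4)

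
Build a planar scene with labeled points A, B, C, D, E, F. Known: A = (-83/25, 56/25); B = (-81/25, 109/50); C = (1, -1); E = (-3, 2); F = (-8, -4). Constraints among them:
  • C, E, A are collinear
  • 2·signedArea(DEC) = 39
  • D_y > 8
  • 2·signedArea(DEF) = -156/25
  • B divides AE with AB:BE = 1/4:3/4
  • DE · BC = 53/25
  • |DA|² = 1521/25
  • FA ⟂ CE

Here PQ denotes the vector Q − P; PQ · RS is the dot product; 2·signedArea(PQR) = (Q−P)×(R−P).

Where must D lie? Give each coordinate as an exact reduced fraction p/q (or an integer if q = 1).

1. D_x = 34/25  [2·signedArea(DEF) = -156/25 ∩ 2·signedArea(DEC) = 39]
2. D_y = 212/25  [2·signedArea(DEF) = -156/25 ∩ 2·signedArea(DEC) = 39]
   → D = (34/25, 212/25)

D = (34/25, 212/25)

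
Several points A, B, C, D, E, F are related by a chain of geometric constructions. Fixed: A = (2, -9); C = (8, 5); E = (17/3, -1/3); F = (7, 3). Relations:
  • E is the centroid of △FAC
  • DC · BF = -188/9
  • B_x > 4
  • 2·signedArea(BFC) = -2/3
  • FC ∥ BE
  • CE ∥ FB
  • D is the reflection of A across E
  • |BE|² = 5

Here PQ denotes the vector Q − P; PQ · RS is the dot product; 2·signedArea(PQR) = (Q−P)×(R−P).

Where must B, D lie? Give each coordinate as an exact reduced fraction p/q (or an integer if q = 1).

B = (14/3, -7/3)
D = (28/3, 25/3)

1. B_x = 14/3  [FC ∥ BE ∩ CE ∥ FB]
2. B_y = -7/3  [FC ∥ BE ∩ CE ∥ FB]
   → B = (14/3, -7/3)
3. D_x = 28/3  [D is the reflection of A across E]
4. D_y = 25/3  [D is the reflection of A across E]
   → D = (28/3, 25/3)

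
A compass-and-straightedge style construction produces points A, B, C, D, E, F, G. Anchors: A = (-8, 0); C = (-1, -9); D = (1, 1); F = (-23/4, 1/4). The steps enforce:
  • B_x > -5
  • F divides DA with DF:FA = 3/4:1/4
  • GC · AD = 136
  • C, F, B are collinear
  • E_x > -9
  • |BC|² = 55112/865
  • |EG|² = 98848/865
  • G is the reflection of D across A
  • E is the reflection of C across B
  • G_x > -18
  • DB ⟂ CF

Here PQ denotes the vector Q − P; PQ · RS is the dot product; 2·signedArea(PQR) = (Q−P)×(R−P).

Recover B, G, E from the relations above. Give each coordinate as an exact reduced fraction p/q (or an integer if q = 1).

1. B_x = -4019/865  [C, F, B are collinear ∩ DB ⟂ CF]
2. B_y = -1643/865  [C, F, B are collinear ∩ DB ⟂ CF]
   → B = (-4019/865, -1643/865)
3. G_x = -17  [G is the reflection of D across A]
4. G_y = -1  [G is the reflection of D across A]
   → G = (-17, -1)
5. E_x = -7173/865  [E is the reflection of C across B]
6. E_y = 4499/865  [E is the reflection of C across B]
   → E = (-7173/865, 4499/865)

B = (-4019/865, -1643/865)
E = (-7173/865, 4499/865)
G = (-17, -1)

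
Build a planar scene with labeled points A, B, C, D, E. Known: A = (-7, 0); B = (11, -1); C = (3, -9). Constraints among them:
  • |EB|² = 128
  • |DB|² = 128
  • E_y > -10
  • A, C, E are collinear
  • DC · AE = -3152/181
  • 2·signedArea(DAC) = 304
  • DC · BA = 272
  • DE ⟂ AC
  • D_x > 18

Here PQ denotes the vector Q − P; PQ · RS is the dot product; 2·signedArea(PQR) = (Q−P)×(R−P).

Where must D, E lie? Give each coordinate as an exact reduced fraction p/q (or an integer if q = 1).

D = (19, 7)
E = (703/181, -1773/181)

1. D_x = 19  [2·signedArea(DAC) = 304 ∩ DC · BA = 272]
2. D_y = 7  [2·signedArea(DAC) = 304 ∩ DC · BA = 272]
   → D = (19, 7)
3. E_x = 703/181  [A, C, E are collinear ∩ DE ⟂ AC]
4. E_y = -1773/181  [A, C, E are collinear ∩ DE ⟂ AC]
   → E = (703/181, -1773/181)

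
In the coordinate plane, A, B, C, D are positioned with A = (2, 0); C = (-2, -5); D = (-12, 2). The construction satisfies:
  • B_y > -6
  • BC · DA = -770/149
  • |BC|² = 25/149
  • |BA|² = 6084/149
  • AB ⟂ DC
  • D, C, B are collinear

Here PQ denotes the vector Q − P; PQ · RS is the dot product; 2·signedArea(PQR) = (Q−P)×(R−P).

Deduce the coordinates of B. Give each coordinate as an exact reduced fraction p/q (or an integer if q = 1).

B = (-248/149, -780/149)

1. B_x = -248/149  [D, C, B are collinear ∩ AB ⟂ DC]
2. B_y = -780/149  [D, C, B are collinear ∩ AB ⟂ DC]
   → B = (-248/149, -780/149)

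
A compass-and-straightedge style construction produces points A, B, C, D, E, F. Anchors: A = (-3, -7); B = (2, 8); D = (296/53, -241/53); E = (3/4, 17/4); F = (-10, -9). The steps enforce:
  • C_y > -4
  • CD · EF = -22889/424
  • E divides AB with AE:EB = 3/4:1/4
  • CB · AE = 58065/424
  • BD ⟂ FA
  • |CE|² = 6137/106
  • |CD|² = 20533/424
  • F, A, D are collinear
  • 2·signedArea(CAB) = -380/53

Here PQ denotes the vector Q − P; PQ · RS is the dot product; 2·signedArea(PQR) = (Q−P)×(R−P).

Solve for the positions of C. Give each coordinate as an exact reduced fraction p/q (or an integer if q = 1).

C = (-259/212, -657/212)

1. C_x = -259/212  [2·signedArea(CAB) = -380/53 ∩ CD · EF = -22889/424]
2. C_y = -657/212  [2·signedArea(CAB) = -380/53 ∩ CD · EF = -22889/424]
   → C = (-259/212, -657/212)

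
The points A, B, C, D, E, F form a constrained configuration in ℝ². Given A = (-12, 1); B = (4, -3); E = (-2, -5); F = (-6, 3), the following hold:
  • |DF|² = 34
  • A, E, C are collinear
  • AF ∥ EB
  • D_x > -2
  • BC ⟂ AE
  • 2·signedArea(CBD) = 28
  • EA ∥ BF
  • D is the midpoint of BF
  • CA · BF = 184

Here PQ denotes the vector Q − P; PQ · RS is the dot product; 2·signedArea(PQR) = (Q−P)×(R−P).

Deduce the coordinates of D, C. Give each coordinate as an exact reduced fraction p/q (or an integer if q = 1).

C = (26/17, -121/17)
D = (-1, 0)

1. D_x = -1  [D is the midpoint of BF]
2. D_y = 0  [D is the midpoint of BF]
   → D = (-1, 0)
3. C_x = 26/17  [A, E, C are collinear ∩ BC ⟂ AE]
4. C_y = -121/17  [A, E, C are collinear ∩ BC ⟂ AE]
   → C = (26/17, -121/17)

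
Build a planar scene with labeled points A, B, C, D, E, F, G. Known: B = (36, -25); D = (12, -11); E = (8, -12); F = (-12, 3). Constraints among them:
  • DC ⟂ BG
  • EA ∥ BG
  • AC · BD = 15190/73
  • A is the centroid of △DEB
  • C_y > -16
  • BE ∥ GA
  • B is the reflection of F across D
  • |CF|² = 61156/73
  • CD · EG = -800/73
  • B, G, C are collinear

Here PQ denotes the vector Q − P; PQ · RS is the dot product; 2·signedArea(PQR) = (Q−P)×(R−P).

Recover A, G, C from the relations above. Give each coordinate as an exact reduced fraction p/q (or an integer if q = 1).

A = (56/3, -16)
C = (756/73, -1123/73)
G = (140/3, -29)

1. A_x = 56/3  [A is the centroid of △DEB]
2. A_y = -16  [A is the centroid of △DEB]
   → A = (56/3, -16)
3. G_x = 140/3  [BE ∥ GA ∩ EA ∥ BG]
4. G_y = -29  [BE ∥ GA ∩ EA ∥ BG]
   → G = (140/3, -29)
5. C_x = 756/73  [B, G, C are collinear ∩ DC ⟂ BG]
6. C_y = -1123/73  [B, G, C are collinear ∩ DC ⟂ BG]
   → C = (756/73, -1123/73)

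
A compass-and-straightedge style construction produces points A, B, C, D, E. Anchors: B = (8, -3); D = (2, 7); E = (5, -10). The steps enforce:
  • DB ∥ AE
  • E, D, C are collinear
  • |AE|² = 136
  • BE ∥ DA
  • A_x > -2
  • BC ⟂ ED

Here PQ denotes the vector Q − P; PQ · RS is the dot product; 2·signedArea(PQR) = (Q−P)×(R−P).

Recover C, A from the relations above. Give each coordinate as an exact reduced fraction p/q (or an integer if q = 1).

1. C_x = 580/149  [E, D, C are collinear ∩ BC ⟂ ED]
2. C_y = -555/149  [E, D, C are collinear ∩ BC ⟂ ED]
   → C = (580/149, -555/149)
3. A_x = -1  [DB ∥ AE ∩ BE ∥ DA]
4. A_y = 0  [DB ∥ AE ∩ BE ∥ DA]
   → A = (-1, 0)

A = (-1, 0)
C = (580/149, -555/149)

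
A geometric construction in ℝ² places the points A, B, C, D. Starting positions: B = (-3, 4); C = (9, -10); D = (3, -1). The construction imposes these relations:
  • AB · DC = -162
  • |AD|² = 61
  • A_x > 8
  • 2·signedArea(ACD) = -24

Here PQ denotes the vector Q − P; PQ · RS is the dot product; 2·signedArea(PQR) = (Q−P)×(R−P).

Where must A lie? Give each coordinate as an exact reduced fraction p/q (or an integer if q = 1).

A = (9, -6)

1. A_x = 9  [2·signedArea(ACD) = -24 ∩ AB · DC = -162]
2. A_y = -6  [2·signedArea(ACD) = -24 ∩ AB · DC = -162]
   → A = (9, -6)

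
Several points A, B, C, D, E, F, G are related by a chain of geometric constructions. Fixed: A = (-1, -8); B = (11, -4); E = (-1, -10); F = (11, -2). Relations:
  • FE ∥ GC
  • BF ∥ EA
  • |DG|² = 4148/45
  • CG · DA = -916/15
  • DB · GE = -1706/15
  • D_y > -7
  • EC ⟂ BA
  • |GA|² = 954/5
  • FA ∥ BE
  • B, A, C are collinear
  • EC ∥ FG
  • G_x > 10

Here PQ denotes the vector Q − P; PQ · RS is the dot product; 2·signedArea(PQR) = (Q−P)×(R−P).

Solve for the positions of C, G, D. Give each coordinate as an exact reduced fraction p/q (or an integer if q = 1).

C = (-8/5, -41/5)
D = (14/5, -91/15)
G = (52/5, -1/5)

1. C_x = -8/5  [B, A, C are collinear ∩ EC ⟂ BA]
2. C_y = -41/5  [B, A, C are collinear ∩ EC ⟂ BA]
   → C = (-8/5, -41/5)
3. G_x = 52/5  [FE ∥ GC ∩ EC ∥ FG]
4. G_y = -1/5  [FE ∥ GC ∩ EC ∥ FG]
   → G = (52/5, -1/5)
5. D_x = 14/5  [DB · GE = -1706/15 ∩ CG · DA = -916/15]
6. D_y = -91/15  [DB · GE = -1706/15 ∩ CG · DA = -916/15]
   → D = (14/5, -91/15)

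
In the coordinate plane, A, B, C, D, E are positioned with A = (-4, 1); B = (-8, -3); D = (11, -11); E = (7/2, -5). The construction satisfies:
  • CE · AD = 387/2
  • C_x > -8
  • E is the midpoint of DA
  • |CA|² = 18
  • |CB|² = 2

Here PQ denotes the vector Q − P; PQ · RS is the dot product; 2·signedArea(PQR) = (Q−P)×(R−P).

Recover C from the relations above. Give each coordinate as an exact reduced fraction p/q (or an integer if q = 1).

1. C_x = -7  [line -15·x + 12·y + -81 = 0 ∩ |CB|² = 2]
2. C_y = -2  [line -15·x + 12·y + -81 = 0 ∩ |CB|² = 2]
   → C = (-7, -2)

C = (-7, -2)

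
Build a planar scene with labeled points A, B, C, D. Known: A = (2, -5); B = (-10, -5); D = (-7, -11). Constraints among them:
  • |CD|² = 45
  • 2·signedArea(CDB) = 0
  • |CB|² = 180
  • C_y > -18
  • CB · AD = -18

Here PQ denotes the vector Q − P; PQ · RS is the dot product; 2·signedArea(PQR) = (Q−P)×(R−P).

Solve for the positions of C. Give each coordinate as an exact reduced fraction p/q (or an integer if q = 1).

1. C_x = -4  [2·signedArea(CDB) = 0 ∩ CB · AD = -18]
2. C_y = -17  [2·signedArea(CDB) = 0 ∩ CB · AD = -18]
   → C = (-4, -17)

C = (-4, -17)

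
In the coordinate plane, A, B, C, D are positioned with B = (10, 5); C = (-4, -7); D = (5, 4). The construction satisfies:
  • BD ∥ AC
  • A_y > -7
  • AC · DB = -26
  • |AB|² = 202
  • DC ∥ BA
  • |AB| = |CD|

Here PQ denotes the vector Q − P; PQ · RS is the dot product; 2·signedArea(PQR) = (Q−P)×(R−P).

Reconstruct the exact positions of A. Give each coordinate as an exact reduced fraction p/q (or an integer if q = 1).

1. A_x = 1  [BD ∥ AC ∩ DC ∥ BA]
2. A_y = -6  [BD ∥ AC ∩ DC ∥ BA]
   → A = (1, -6)

A = (1, -6)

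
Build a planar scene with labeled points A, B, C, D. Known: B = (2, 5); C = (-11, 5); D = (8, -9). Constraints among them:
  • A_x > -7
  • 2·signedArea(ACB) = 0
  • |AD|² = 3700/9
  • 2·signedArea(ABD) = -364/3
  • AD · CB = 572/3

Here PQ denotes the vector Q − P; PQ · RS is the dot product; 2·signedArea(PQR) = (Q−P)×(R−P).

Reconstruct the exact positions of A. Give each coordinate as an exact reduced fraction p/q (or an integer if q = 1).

A = (-20/3, 5)

1. A_x = -20/3  [2·signedArea(ACB) = 0 ∩ AD · CB = 572/3]
2. A_y = 5  [2·signedArea(ACB) = 0 ∩ AD · CB = 572/3]
   → A = (-20/3, 5)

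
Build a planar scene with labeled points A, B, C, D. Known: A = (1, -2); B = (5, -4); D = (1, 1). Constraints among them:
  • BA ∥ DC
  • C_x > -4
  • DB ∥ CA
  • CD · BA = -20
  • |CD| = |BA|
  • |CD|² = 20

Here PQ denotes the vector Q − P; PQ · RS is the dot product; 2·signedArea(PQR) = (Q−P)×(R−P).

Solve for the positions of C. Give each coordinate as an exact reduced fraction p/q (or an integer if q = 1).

1. C_x = -3  [DB ∥ CA ∩ BA ∥ DC]
2. C_y = 3  [DB ∥ CA ∩ BA ∥ DC]
   → C = (-3, 3)

C = (-3, 3)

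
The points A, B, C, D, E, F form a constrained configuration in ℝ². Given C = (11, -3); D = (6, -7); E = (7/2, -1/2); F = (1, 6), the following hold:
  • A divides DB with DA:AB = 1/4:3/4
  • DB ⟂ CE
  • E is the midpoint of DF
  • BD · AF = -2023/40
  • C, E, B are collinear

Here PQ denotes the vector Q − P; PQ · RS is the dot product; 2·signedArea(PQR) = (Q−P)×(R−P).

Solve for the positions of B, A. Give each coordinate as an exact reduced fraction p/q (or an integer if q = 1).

A = (257/40, -229/40)
B = (77/10, -19/10)

1. B_x = 77/10  [C, E, B are collinear ∩ DB ⟂ CE]
2. B_y = -19/10  [C, E, B are collinear ∩ DB ⟂ CE]
   → B = (77/10, -19/10)
3. A_x = 257/40  [A divides DB with DA:AB = 1/4:3/4]
4. A_y = -229/40  [A divides DB with DA:AB = 1/4:3/4]
   → A = (257/40, -229/40)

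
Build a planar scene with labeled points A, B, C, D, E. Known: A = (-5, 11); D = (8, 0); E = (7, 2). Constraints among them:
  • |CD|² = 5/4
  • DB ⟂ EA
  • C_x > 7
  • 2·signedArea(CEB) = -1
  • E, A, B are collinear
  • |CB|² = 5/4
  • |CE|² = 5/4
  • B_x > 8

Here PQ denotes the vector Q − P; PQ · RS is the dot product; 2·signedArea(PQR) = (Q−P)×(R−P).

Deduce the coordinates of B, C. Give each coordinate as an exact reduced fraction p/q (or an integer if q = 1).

1. B_x = 43/5  [E, A, B are collinear ∩ DB ⟂ EA]
2. B_y = 4/5  [E, A, B are collinear ∩ DB ⟂ EA]
   → B = (43/5, 4/5)
3. C_x = 15/2  [line 6/5·x + 8/5·y + -53/5 = 0 ∩ |CE|² = 5/4]
4. C_y = 1  [line 6/5·x + 8/5·y + -53/5 = 0 ∩ |CE|² = 5/4]
   → C = (15/2, 1)

B = (43/5, 4/5)
C = (15/2, 1)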